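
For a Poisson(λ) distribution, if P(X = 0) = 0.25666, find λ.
λ = 1.3600

For a Poisson(λ) distribution, the PMF at 0 is:
P(X = 0) = λ^0 e^(-λ) / 0! = e^(-λ)

Given P(X = 0) = 0.25666:
e^(-λ) = 0.25666
-λ = ln(0.25666)
λ = -ln(0.25666) = 1.3600

Verification: e^(-1.3600) = 0.25666 ✓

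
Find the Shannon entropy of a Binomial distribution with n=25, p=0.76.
2.1718 nats

We have X ~ Binomial(n=25, p=0.76).

The Shannon entropy measures the uncertainty or information content of the distribution.

For a Binomial distribution with n=25, p=0.76:
H(X) = 2.1718 nats

(In bits, this would be 3.1332 bits.)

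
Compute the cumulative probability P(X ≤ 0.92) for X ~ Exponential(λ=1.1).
0.636509

We have X ~ Exponential(λ=1.1).

The CDF gives us P(X ≤ k).

Using the CDF:
P(X ≤ 0.92) = 0.636509

This means there's approximately a 63.7% chance that X is at most 0.92.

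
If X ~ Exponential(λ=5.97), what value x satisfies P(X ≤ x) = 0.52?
0.1229

We have X ~ Exponential(λ=5.97).

We want to find x such that P(X ≤ x) = 0.52.

This is the 52nd percentile, which means 52% of values fall below this point.

Using the inverse CDF (quantile function):
x = F⁻¹(0.52) = 0.1229

Verification: P(X ≤ 0.1229) = 0.52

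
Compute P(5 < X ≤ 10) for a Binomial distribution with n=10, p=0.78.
0.952110

We have X ~ Binomial(n=10, p=0.78).

To find P(5 < X ≤ 10), we use:
P(5 < X ≤ 10) = P(X ≤ 10) - P(X ≤ 5)
                 = F(10) - F(5)
                 = 1.000000 - 0.047890
                 = 0.952110

So there's approximately a 95.2% chance that X falls in this range.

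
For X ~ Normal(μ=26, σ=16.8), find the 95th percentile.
53.6335

We have X ~ Normal(μ=26, σ=16.8).

We want to find x such that P(X ≤ x) = 0.95.

This is the 95th percentile, which means 95% of values fall below this point.

Using the inverse CDF (quantile function):
x = F⁻¹(0.95) = 53.6335

Verification: P(X ≤ 53.6335) = 0.95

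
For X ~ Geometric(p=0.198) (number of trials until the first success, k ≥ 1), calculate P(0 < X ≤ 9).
0.862732

We have X ~ Geometric(p=0.198) (number of trials until the first success, k ≥ 1).

To find P(0 < X ≤ 9), we use:
P(0 < X ≤ 9) = P(X ≤ 9) - P(X ≤ 0)
                 = F(9) - F(0)
                 = 0.862732 - 0.000000
                 = 0.862732

So there's approximately a 86.3% chance that X falls in this range.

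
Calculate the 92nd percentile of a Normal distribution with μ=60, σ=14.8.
80.7951

We have X ~ Normal(μ=60, σ=14.8).

We want to find x such that P(X ≤ x) = 0.92.

This is the 92nd percentile, which means 92% of values fall below this point.

Using the inverse CDF (quantile function):
x = F⁻¹(0.92) = 80.7951

Verification: P(X ≤ 80.7951) = 0.92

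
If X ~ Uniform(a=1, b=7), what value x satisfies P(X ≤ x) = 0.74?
5.4400

We have X ~ Uniform(a=1, b=7).

We want to find x such that P(X ≤ x) = 0.74.

This is the 74th percentile, which means 74% of values fall below this point.

Using the inverse CDF (quantile function):
x = F⁻¹(0.74) = 5.4400

Verification: P(X ≤ 5.4400) = 0.74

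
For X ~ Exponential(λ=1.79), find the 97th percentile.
1.9590

We have X ~ Exponential(λ=1.79).

We want to find x such that P(X ≤ x) = 0.97.

This is the 97th percentile, which means 97% of values fall below this point.

Using the inverse CDF (quantile function):
x = F⁻¹(0.97) = 1.9590

Verification: P(X ≤ 1.9590) = 0.97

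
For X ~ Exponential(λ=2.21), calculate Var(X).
0.2047

We have X ~ Exponential(λ=2.21).

For an Exponential distribution with λ=2.21:
Var(X) = 0.2047

The variance measures the spread of the distribution around the mean.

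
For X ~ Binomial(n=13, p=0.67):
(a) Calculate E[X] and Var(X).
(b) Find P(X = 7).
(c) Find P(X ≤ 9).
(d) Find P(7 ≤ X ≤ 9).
(a) E[X] = 8.7100, Var(X) = 2.8743
(b) P(X = 7) = 0.134315
(c) P(X ≤ 9) = 0.668323
(d) P(7 ≤ X ≤ 9) = 0.569533

We have X ~ Binomial(n=13, p=0.67).

(a) Moments:
E[X] = 8.7100
Var(X) = 2.8743
σ = √Var(X) = 1.6954

(b) Point probability using PMF:
P(X = 7) = 0.134315

(c) Cumulative probability using CDF:
P(X ≤ 9) = F(9) = 0.668323

(d) Range probability:
P(7 ≤ X ≤ 9) = P(X ≤ 9) - P(X ≤ 6)
                   = F(9) - F(6)
                   = 0.668323 - 0.098790
                   = 0.569533

This means approximately 57.0% of outcomes fall in the interval [7, 9].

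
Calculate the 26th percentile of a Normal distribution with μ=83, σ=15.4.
73.0925

We have X ~ Normal(μ=83, σ=15.4).

We want to find x such that P(X ≤ x) = 0.26.

This is the 26th percentile, which means 26% of values fall below this point.

Using the inverse CDF (quantile function):
x = F⁻¹(0.26) = 73.0925

Verification: P(X ≤ 73.0925) = 0.26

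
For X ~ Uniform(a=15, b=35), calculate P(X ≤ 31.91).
0.845500

We have X ~ Uniform(a=15, b=35).

The CDF gives us P(X ≤ k).

Using the CDF:
P(X ≤ 31.91) = 0.845500

This means there's approximately a 84.5% chance that X is at most 31.91.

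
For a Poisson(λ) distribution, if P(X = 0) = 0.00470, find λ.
λ = 5.3602

For a Poisson(λ) distribution, the PMF at 0 is:
P(X = 0) = λ^0 e^(-λ) / 0! = e^(-λ)

Given P(X = 0) = 0.00470:
e^(-λ) = 0.00470
-λ = ln(0.00470)
λ = -ln(0.00470) = 5.3602

Verification: e^(-5.3602) = 0.00470 ✓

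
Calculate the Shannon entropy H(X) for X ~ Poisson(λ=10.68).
2.5949 nats

We have X ~ Poisson(λ=10.68).

The Shannon entropy measures the uncertainty or information content of the distribution.

For a Poisson distribution with λ=10.68:
H(X) = 2.5949 nats

(In bits, this would be 3.7436 bits.)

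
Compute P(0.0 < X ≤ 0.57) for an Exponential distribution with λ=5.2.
0.948388

We have X ~ Exponential(λ=5.2).

To find P(0.0 < X ≤ 0.57), we use:
P(0.0 < X ≤ 0.57) = P(X ≤ 0.57) - P(X ≤ 0.0)
                 = F(0.57) - F(0.0)
                 = 0.948388 - 0.000000
                 = 0.948388

So there's approximately a 94.8% chance that X falls in this range.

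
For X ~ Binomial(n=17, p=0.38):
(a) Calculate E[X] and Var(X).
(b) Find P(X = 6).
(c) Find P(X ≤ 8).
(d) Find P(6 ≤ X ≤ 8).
(a) E[X] = 6.4600, Var(X) = 4.0052
(b) P(X = 6) = 0.193906
(c) P(X ≤ 8) = 0.845946
(d) P(6 ≤ X ≤ 8) = 0.523743

We have X ~ Binomial(n=17, p=0.38).

(a) Moments:
E[X] = 6.4600
Var(X) = 4.0052
σ = √Var(X) = 2.0013

(b) Point probability using PMF:
P(X = 6) = 0.193906

(c) Cumulative probability using CDF:
P(X ≤ 8) = F(8) = 0.845946

(d) Range probability:
P(6 ≤ X ≤ 8) = P(X ≤ 8) - P(X ≤ 5)
                   = F(8) - F(5)
                   = 0.845946 - 0.322203
                   = 0.523743

This means approximately 52.4% of outcomes fall in the interval [6, 8].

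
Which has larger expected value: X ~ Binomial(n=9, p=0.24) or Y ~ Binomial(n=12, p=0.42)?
Y has larger mean (5.0400 > 2.1600)

Compute the expected value for each distribution:

X ~ Binomial(n=9, p=0.24):
E[X] = 2.1600

Y ~ Binomial(n=12, p=0.42):
E[Y] = 5.0400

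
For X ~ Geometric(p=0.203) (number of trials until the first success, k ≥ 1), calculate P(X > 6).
0.256301

We have X ~ Geometric(p=0.203) (number of trials until the first success, k ≥ 1).

P(X > 6) = 1 - P(X ≤ 6)
                = 1 - F(6)
                = 1 - 0.743699
                = 0.256301

So there's approximately a 25.6% chance that X exceeds 6.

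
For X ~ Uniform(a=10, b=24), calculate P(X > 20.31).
0.263571

We have X ~ Uniform(a=10, b=24).

P(X > 20.31) = 1 - P(X ≤ 20.31)
                = 1 - F(20.31)
                = 1 - 0.736429
                = 0.263571

So there's approximately a 26.4% chance that X exceeds 20.31.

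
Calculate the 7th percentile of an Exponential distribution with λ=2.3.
0.0316

We have X ~ Exponential(λ=2.3).

We want to find x such that P(X ≤ x) = 0.07.

This is the 7th percentile, which means 7% of values fall below this point.

Using the inverse CDF (quantile function):
x = F⁻¹(0.07) = 0.0316

Verification: P(X ≤ 0.0316) = 0.07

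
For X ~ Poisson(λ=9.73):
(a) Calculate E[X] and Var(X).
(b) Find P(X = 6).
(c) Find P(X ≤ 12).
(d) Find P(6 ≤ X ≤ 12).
(a) E[X] = 9.7300, Var(X) = 9.7300
(b) P(X = 6) = 0.070091
(c) P(X ≤ 12) = 0.816432
(d) P(6 ≤ X ≤ 12) = 0.738417

We have X ~ Poisson(λ=9.73).

(a) Moments:
E[X] = 9.7300
Var(X) = 9.7300
σ = √Var(X) = 3.1193

(b) Point probability using PMF:
P(X = 6) = 0.070091

(c) Cumulative probability using CDF:
P(X ≤ 12) = F(12) = 0.816432

(d) Range probability:
P(6 ≤ X ≤ 12) = P(X ≤ 12) - P(X ≤ 5)
                   = F(12) - F(5)
                   = 0.816432 - 0.078016
                   = 0.738417

This means approximately 73.8% of outcomes fall in the interval [6, 12].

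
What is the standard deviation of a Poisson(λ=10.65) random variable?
3.2634

We have X ~ Poisson(λ=10.65).

For a Poisson distribution with λ=10.65:
σ = √Var(X) = 3.2634

The standard deviation is the square root of the variance.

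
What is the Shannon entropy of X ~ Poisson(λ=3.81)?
2.0607 nats

We have X ~ Poisson(λ=3.81).

The Shannon entropy measures the uncertainty or information content of the distribution.

For a Poisson distribution with λ=3.81:
H(X) = 2.0607 nats

(In bits, this would be 2.9730 bits.)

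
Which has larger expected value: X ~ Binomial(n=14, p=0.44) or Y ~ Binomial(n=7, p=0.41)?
X has larger mean (6.1600 > 2.8700)

Compute the expected value for each distribution:

X ~ Binomial(n=14, p=0.44):
E[X] = 6.1600

Y ~ Binomial(n=7, p=0.41):
E[Y] = 2.8700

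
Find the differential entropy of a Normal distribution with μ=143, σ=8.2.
3.5231 nats

We have X ~ Normal(μ=143, σ=8.2).

The differential entropy measures the uncertainty or information content of the distribution.

For a Normal distribution with μ=143, σ=8.2:
h(X) = 3.5231 nats

(In bits, this would be 5.0827 bits.)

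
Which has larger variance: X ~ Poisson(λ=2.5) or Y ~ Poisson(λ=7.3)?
Y has larger variance (7.3000 > 2.5000)

Compute the variance for each distribution:

X ~ Poisson(λ=2.5):
Var(X) = 2.5000

Y ~ Poisson(λ=7.3):
Var(Y) = 7.3000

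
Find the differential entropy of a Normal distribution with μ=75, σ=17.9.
4.3037 nats

We have X ~ Normal(μ=75, σ=17.9).

The differential entropy measures the uncertainty or information content of the distribution.

For a Normal distribution with μ=75, σ=17.9:
h(X) = 4.3037 nats

(In bits, this would be 6.2090 bits.)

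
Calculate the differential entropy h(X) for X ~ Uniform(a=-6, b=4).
2.3026 nats

We have X ~ Uniform(a=-6, b=4).

The differential entropy measures the uncertainty or information content of the distribution.

For a Uniform distribution with a=-6, b=4:
h(X) = 2.3026 nats

(In bits, this would be 3.3219 bits.)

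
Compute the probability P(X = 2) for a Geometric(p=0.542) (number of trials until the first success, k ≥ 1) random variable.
0.248236

We have X ~ Geometric(p=0.542) (number of trials until the first success, k ≥ 1).

For a Geometric distribution, the PMF gives us the probability of each outcome.

Using the PMF formula:
P(X = 2) = 0.248236

Rounded to 4 decimal places: 0.2482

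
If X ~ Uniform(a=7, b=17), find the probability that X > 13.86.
0.314000

We have X ~ Uniform(a=7, b=17).

P(X > 13.86) = 1 - P(X ≤ 13.86)
                = 1 - F(13.86)
                = 1 - 0.686000
                = 0.314000

So there's approximately a 31.4% chance that X exceeds 13.86.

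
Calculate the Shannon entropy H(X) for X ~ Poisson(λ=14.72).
2.7577 nats

We have X ~ Poisson(λ=14.72).

The Shannon entropy measures the uncertainty or information content of the distribution.

For a Poisson distribution with λ=14.72:
H(X) = 2.7577 nats

(In bits, this would be 3.9785 bits.)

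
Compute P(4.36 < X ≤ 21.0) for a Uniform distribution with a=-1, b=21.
0.756364

We have X ~ Uniform(a=-1, b=21).

To find P(4.36 < X ≤ 21.0), we use:
P(4.36 < X ≤ 21.0) = P(X ≤ 21.0) - P(X ≤ 4.36)
                 = F(21.0) - F(4.36)
                 = 1.000000 - 0.243636
                 = 0.756364

So there's approximately a 75.6% chance that X falls in this range.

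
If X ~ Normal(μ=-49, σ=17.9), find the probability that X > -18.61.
0.044776

We have X ~ Normal(μ=-49, σ=17.9).

P(X > -18.61) = 1 - P(X ≤ -18.61)
                = 1 - F(-18.61)
                = 1 - 0.955224
                = 0.044776

So there's approximately a 4.5% chance that X exceeds -18.61.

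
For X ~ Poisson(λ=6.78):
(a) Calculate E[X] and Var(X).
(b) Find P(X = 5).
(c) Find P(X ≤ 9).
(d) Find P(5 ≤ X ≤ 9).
(a) E[X] = 6.7800, Var(X) = 6.7800
(b) P(X = 5) = 0.135660
(c) P(X ≤ 9) = 0.852086
(d) P(5 ≤ X ≤ 9) = 0.658063

We have X ~ Poisson(λ=6.78).

(a) Moments:
E[X] = 6.7800
Var(X) = 6.7800
σ = √Var(X) = 2.6038

(b) Point probability using PMF:
P(X = 5) = 0.135660

(c) Cumulative probability using CDF:
P(X ≤ 9) = F(9) = 0.852086

(d) Range probability:
P(5 ≤ X ≤ 9) = P(X ≤ 9) - P(X ≤ 4)
                   = F(9) - F(4)
                   = 0.852086 - 0.194024
                   = 0.658063

This means approximately 65.8% of outcomes fall in the interval [5, 9].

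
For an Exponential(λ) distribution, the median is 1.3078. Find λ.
λ = 0.5300

For X ~ Exponential(λ), the CDF is F(x) = 1 - e^(-λx).
The median m satisfies F(m) = 0.5:
1 - e^(-λm) = 0.5
e^(-λm) = 0.5
λm = ln(2)
m = ln(2) / λ

Given m = 1.3078:
λ = ln(2) / 1.3078 = 0.693147 / 1.3078 = 0.5300

Verification: ln(2) / 0.5300 = 1.3078 ✓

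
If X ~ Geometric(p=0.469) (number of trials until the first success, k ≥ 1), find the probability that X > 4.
0.079502

We have X ~ Geometric(p=0.469) (number of trials until the first success, k ≥ 1).

P(X > 4) = 1 - P(X ≤ 4)
                = 1 - F(4)
                = 1 - 0.920498
                = 0.079502

So there's approximately a 8.0% chance that X exceeds 4.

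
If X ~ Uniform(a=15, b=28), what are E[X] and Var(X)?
E[X] = 21.5000, Var(X) = 14.0833

We have X ~ Uniform(a=15, b=28).

For a Uniform distribution with a=15, b=28:

Expected value:
E[X] = 21.5000

Variance:
Var(X) = 14.0833

Standard deviation:
σ = √Var(X) = 3.7528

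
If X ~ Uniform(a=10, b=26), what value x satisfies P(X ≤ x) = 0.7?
21.2000

We have X ~ Uniform(a=10, b=26).

We want to find x such that P(X ≤ x) = 0.7.

This is the 70th percentile, which means 70% of values fall below this point.

Using the inverse CDF (quantile function):
x = F⁻¹(0.7) = 21.2000

Verification: P(X ≤ 21.2000) = 0.7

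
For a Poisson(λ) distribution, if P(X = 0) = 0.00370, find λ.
λ = 5.5994

For a Poisson(λ) distribution, the PMF at 0 is:
P(X = 0) = λ^0 e^(-λ) / 0! = e^(-λ)

Given P(X = 0) = 0.00370:
e^(-λ) = 0.00370
-λ = ln(0.00370)
λ = -ln(0.00370) = 5.5994

Verification: e^(-5.5994) = 0.00370 ✓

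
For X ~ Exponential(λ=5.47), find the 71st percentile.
0.2263

We have X ~ Exponential(λ=5.47).

We want to find x such that P(X ≤ x) = 0.71.

This is the 71st percentile, which means 71% of values fall below this point.

Using the inverse CDF (quantile function):
x = F⁻¹(0.71) = 0.2263

Verification: P(X ≤ 0.2263) = 0.71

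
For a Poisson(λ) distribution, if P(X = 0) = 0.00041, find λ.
λ = 7.7994

For a Poisson(λ) distribution, the PMF at 0 is:
P(X = 0) = λ^0 e^(-λ) / 0! = e^(-λ)

Given P(X = 0) = 0.00041:
e^(-λ) = 0.00041
-λ = ln(0.00041)
λ = -ln(0.00041) = 7.7994

Verification: e^(-7.7994) = 0.00041 ✓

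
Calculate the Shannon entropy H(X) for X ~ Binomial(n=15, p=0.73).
1.9527 nats

We have X ~ Binomial(n=15, p=0.73).

The Shannon entropy measures the uncertainty or information content of the distribution.

For a Binomial distribution with n=15, p=0.73:
H(X) = 1.9527 nats

(In bits, this would be 2.8172 bits.)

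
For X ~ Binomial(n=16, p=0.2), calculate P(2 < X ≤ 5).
0.566468

We have X ~ Binomial(n=16, p=0.2).

To find P(2 < X ≤ 5), we use:
P(2 < X ≤ 5) = P(X ≤ 5) - P(X ≤ 2)
                 = F(5) - F(2)
                 = 0.918312 - 0.351844
                 = 0.566468

So there's approximately a 56.6% chance that X falls in this range.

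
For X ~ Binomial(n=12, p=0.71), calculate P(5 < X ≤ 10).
0.870925

We have X ~ Binomial(n=12, p=0.71).

To find P(5 < X ≤ 10), we use:
P(5 < X ≤ 10) = P(X ≤ 10) - P(X ≤ 5)
                 = F(10) - F(5)
                 = 0.903160 - 0.032235
                 = 0.870925

So there's approximately a 87.1% chance that X falls in this range.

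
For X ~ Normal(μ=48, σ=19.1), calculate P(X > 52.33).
0.410328

We have X ~ Normal(μ=48, σ=19.1).

P(X > 52.33) = 1 - P(X ≤ 52.33)
                = 1 - F(52.33)
                = 1 - 0.589672
                = 0.410328

So there's approximately a 41.0% chance that X exceeds 52.33.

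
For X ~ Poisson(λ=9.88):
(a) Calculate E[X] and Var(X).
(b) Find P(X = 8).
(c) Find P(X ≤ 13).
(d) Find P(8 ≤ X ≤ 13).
(a) E[X] = 9.8800, Var(X) = 9.8800
(b) P(X = 8) = 0.115267
(c) P(X ≤ 13) = 0.873055
(d) P(8 ≤ X ≤ 13) = 0.641830

We have X ~ Poisson(λ=9.88).

(a) Moments:
E[X] = 9.8800
Var(X) = 9.8800
σ = √Var(X) = 3.1432

(b) Point probability using PMF:
P(X = 8) = 0.115267

(c) Cumulative probability using CDF:
P(X ≤ 13) = F(13) = 0.873055

(d) Range probability:
P(8 ≤ X ≤ 13) = P(X ≤ 13) - P(X ≤ 7)
                   = F(13) - F(7)
                   = 0.873055 - 0.231225
                   = 0.641830

This means approximately 64.2% of outcomes fall in the interval [8, 13].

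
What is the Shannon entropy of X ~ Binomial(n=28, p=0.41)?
2.3749 nats

We have X ~ Binomial(n=28, p=0.41).

The Shannon entropy measures the uncertainty or information content of the distribution.

For a Binomial distribution with n=28, p=0.41:
H(X) = 2.3749 nats

(In bits, this would be 3.4262 bits.)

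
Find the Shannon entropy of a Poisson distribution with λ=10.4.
2.5814 nats

We have X ~ Poisson(λ=10.4).

The Shannon entropy measures the uncertainty or information content of the distribution.

For a Poisson distribution with λ=10.4:
H(X) = 2.5814 nats

(In bits, this would be 3.7241 bits.)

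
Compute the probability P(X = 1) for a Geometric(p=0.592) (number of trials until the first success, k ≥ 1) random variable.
0.592000

We have X ~ Geometric(p=0.592) (number of trials until the first success, k ≥ 1).

For a Geometric distribution, the PMF gives us the probability of each outcome.

Using the PMF formula:
P(X = 1) = 0.592000

Rounded to 4 decimal places: 0.5920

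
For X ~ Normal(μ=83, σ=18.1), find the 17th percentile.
65.7296

We have X ~ Normal(μ=83, σ=18.1).

We want to find x such that P(X ≤ x) = 0.17.

This is the 17th percentile, which means 17% of values fall below this point.

Using the inverse CDF (quantile function):
x = F⁻¹(0.17) = 65.7296

Verification: P(X ≤ 65.7296) = 0.17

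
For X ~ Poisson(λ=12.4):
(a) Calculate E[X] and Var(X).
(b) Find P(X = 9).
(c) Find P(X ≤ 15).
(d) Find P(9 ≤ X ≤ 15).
(a) E[X] = 12.4000, Var(X) = 12.4000
(b) P(X = 9) = 0.078665
(c) P(X ≤ 15) = 0.814047
(d) P(9 ≤ X ≤ 15) = 0.683522

We have X ~ Poisson(λ=12.4).

(a) Moments:
E[X] = 12.4000
Var(X) = 12.4000
σ = √Var(X) = 3.5214

(b) Point probability using PMF:
P(X = 9) = 0.078665

(c) Cumulative probability using CDF:
P(X ≤ 15) = F(15) = 0.814047

(d) Range probability:
P(9 ≤ X ≤ 15) = P(X ≤ 15) - P(X ≤ 8)
                   = F(15) - F(8)
                   = 0.814047 - 0.130525
                   = 0.683522

This means approximately 68.4% of outcomes fall in the interval [9, 15].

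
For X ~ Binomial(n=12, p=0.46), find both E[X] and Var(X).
E[X] = 5.5200, Var(X) = 2.9808

We have X ~ Binomial(n=12, p=0.46).

For a Binomial distribution with n=12, p=0.46:

Expected value:
E[X] = 5.5200

Variance:
Var(X) = 2.9808

Standard deviation:
σ = √Var(X) = 1.7265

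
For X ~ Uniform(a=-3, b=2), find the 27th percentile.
-1.6500

We have X ~ Uniform(a=-3, b=2).

We want to find x such that P(X ≤ x) = 0.27.

This is the 27th percentile, which means 27% of values fall below this point.

Using the inverse CDF (quantile function):
x = F⁻¹(0.27) = -1.6500

Verification: P(X ≤ -1.6500) = 0.27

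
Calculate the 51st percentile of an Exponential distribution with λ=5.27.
0.1354

We have X ~ Exponential(λ=5.27).

We want to find x such that P(X ≤ x) = 0.51.

This is the 51st percentile, which means 51% of values fall below this point.

Using the inverse CDF (quantile function):
x = F⁻¹(0.51) = 0.1354

Verification: P(X ≤ 0.1354) = 0.51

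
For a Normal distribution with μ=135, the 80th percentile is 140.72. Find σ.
σ = 6.7964

For X ~ Normal(μ, σ), the p-th percentile satisfies x = μ + z_p × σ,
where z_p = Φ⁻¹(p) is the standard normal quantile.

Step 1: z_{0.8} = Φ⁻¹(0.8) = 0.8416

Step 2: Solve for σ:
140.72 = 135 + 0.8416 × σ
σ = (140.72 - 135) / 0.8416
σ = 5.72 / 0.8416
σ = 6.7964

Verification: μ + z × σ = 135 + 0.8416 × 6.7964 = 140.72 ✓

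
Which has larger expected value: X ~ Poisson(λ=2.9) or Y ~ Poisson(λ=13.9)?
Y has larger mean (13.9000 > 2.9000)

Compute the expected value for each distribution:

X ~ Poisson(λ=2.9):
E[X] = 2.9000

Y ~ Poisson(λ=13.9):
E[Y] = 13.9000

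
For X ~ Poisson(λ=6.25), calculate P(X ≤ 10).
0.946176

We have X ~ Poisson(λ=6.25).

The CDF gives us P(X ≤ k).

Using the CDF:
P(X ≤ 10) = 0.946176

This means there's approximately a 94.6% chance that X is at most 10.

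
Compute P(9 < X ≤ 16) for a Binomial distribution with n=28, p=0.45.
0.811721

We have X ~ Binomial(n=28, p=0.45).

To find P(9 < X ≤ 16), we use:
P(9 < X ≤ 16) = P(X ≤ 16) - P(X ≤ 9)
                 = F(16) - F(9)
                 = 0.930442 - 0.118721
                 = 0.811721

So there's approximately a 81.2% chance that X falls in this range.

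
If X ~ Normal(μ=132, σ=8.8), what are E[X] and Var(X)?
E[X] = 132.0000, Var(X) = 77.4400

We have X ~ Normal(μ=132, σ=8.8).

For a Normal distribution with μ=132, σ=8.8:

Expected value:
E[X] = 132.0000

Variance:
Var(X) = 77.4400

Standard deviation:
σ = √Var(X) = 8.8000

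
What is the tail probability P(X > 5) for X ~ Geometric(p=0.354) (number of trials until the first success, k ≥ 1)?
0.112503

We have X ~ Geometric(p=0.354) (number of trials until the first success, k ≥ 1).

P(X > 5) = 1 - P(X ≤ 5)
                = 1 - F(5)
                = 1 - 0.887497
                = 0.112503

So there's approximately a 11.3% chance that X exceeds 5.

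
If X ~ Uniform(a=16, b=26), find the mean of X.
21.0000

We have X ~ Uniform(a=16, b=26).

For a Uniform distribution with a=16, b=26:
E[X] = 21.0000

This is the expected (average) value of X.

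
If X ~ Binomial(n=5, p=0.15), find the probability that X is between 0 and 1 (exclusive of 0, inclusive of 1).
0.391505

We have X ~ Binomial(n=5, p=0.15).

To find P(0 < X ≤ 1), we use:
P(0 < X ≤ 1) = P(X ≤ 1) - P(X ≤ 0)
                 = F(1) - F(0)
                 = 0.835210 - 0.443705
                 = 0.391505

So there's approximately a 39.2% chance that X falls in this range.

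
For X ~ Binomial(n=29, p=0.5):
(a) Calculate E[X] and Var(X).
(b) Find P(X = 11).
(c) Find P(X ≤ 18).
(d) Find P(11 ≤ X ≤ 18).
(a) E[X] = 14.5000, Var(X) = 7.2500
(b) P(X = 11) = 0.064442
(c) P(X ≤ 18) = 0.931977
(d) P(11 ≤ X ≤ 18) = 0.863954

We have X ~ Binomial(n=29, p=0.5).

(a) Moments:
E[X] = 14.5000
Var(X) = 7.2500
σ = √Var(X) = 2.6926

(b) Point probability using PMF:
P(X = 11) = 0.064442

(c) Cumulative probability using CDF:
P(X ≤ 18) = F(18) = 0.931977

(d) Range probability:
P(11 ≤ X ≤ 18) = P(X ≤ 18) - P(X ≤ 10)
                   = F(18) - F(10)
                   = 0.931977 - 0.068023
                   = 0.863954

This means approximately 86.4% of outcomes fall in the interval [11, 18].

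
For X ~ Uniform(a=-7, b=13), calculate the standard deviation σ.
5.7735

We have X ~ Uniform(a=-7, b=13).

For a Uniform distribution with a=-7, b=13:
σ = √Var(X) = 5.7735

The standard deviation is the square root of the variance.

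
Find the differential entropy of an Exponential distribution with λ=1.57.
0.5489 nats

We have X ~ Exponential(λ=1.57).

The differential entropy measures the uncertainty or information content of the distribution.

For an Exponential distribution with λ=1.57:
h(X) = 0.5489 nats

(In bits, this would be 0.7919 bits.)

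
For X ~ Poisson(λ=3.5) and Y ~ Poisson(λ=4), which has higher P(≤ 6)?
X has higher probability (P(X ≤ 6) = 0.9347 > P(Y ≤ 6) = 0.8893)

Compute P(≤ 6) for each distribution:

X ~ Poisson(λ=3.5):
P(X ≤ 6) = 0.9347

Y ~ Poisson(λ=4):
P(Y ≤ 6) = 0.8893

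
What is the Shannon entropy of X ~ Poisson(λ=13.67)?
2.7202 nats

We have X ~ Poisson(λ=13.67).

The Shannon entropy measures the uncertainty or information content of the distribution.

For a Poisson distribution with λ=13.67:
H(X) = 2.7202 nats

(In bits, this would be 3.9244 bits.)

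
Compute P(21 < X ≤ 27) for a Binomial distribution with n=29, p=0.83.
0.862777

We have X ~ Binomial(n=29, p=0.83).

To find P(21 < X ≤ 27), we use:
P(21 < X ≤ 27) = P(X ≤ 27) - P(X ≤ 21)
                 = F(27) - F(21)
                 = 0.968767 - 0.105991
                 = 0.862777

So there's approximately a 86.3% chance that X falls in this range.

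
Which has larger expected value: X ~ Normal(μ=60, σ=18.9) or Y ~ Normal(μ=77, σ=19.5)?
Y has larger mean (77.0000 > 60.0000)

Compute the expected value for each distribution:

X ~ Normal(μ=60, σ=18.9):
E[X] = 60.0000

Y ~ Normal(μ=77, σ=19.5):
E[Y] = 77.0000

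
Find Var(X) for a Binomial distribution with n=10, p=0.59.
2.4190

We have X ~ Binomial(n=10, p=0.59).

For a Binomial distribution with n=10, p=0.59:
Var(X) = 2.4190

The variance measures the spread of the distribution around the mean.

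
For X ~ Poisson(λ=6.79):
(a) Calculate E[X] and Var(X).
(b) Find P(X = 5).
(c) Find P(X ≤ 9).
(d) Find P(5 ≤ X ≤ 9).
(a) E[X] = 6.7900, Var(X) = 6.7900
(b) P(X = 5) = 0.135303
(c) P(X ≤ 9) = 0.851137
(d) P(5 ≤ X ≤ 9) = 0.658112

We have X ~ Poisson(λ=6.79).

(a) Moments:
E[X] = 6.7900
Var(X) = 6.7900
σ = √Var(X) = 2.6058

(b) Point probability using PMF:
P(X = 5) = 0.135303

(c) Cumulative probability using CDF:
P(X ≤ 9) = F(9) = 0.851137

(d) Range probability:
P(5 ≤ X ≤ 9) = P(X ≤ 9) - P(X ≤ 4)
                   = F(9) - F(4)
                   = 0.851137 - 0.193025
                   = 0.658112

This means approximately 65.8% of outcomes fall in the interval [5, 9].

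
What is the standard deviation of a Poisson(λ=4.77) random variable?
2.1840

We have X ~ Poisson(λ=4.77).

For a Poisson distribution with λ=4.77:
σ = √Var(X) = 2.1840

The standard deviation is the square root of the variance.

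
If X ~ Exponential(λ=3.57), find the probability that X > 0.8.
0.057498

We have X ~ Exponential(λ=3.57).

P(X > 0.8) = 1 - P(X ≤ 0.8)
                = 1 - F(0.8)
                = 1 - 0.942502
                = 0.057498

So there's approximately a 5.7% chance that X exceeds 0.8.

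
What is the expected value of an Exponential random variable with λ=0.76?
1.3158

We have X ~ Exponential(λ=0.76).

For an Exponential distribution with λ=0.76:
E[X] = 1.3158

This is the expected (average) value of X.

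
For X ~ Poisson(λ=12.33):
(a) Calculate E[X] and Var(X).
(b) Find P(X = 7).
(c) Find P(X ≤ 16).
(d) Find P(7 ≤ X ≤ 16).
(a) E[X] = 12.3300, Var(X) = 12.3300
(b) P(X = 7) = 0.037972
(c) P(X ≤ 16) = 0.879808
(d) P(7 ≤ X ≤ 16) = 0.841732

We have X ~ Poisson(λ=12.33).

(a) Moments:
E[X] = 12.3300
Var(X) = 12.3300
σ = √Var(X) = 3.5114

(b) Point probability using PMF:
P(X = 7) = 0.037972

(c) Cumulative probability using CDF:
P(X ≤ 16) = F(16) = 0.879808

(d) Range probability:
P(7 ≤ X ≤ 16) = P(X ≤ 16) - P(X ≤ 6)
                   = F(16) - F(6)
                   = 0.879808 - 0.038076
                   = 0.841732

This means approximately 84.2% of outcomes fall in the interval [7, 16].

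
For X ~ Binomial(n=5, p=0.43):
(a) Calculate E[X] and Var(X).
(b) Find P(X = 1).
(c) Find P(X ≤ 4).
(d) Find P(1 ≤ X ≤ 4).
(a) E[X] = 2.1500, Var(X) = 1.2255
(b) P(X = 1) = 0.226954
(c) P(X ≤ 4) = 0.985299
(d) P(1 ≤ X ≤ 4) = 0.925130

We have X ~ Binomial(n=5, p=0.43).

(a) Moments:
E[X] = 2.1500
Var(X) = 1.2255
σ = √Var(X) = 1.1070

(b) Point probability using PMF:
P(X = 1) = 0.226954

(c) Cumulative probability using CDF:
P(X ≤ 4) = F(4) = 0.985299

(d) Range probability:
P(1 ≤ X ≤ 4) = P(X ≤ 4) - P(X ≤ 0)
                   = F(4) - F(0)
                   = 0.985299 - 0.060169
                   = 0.925130

This means approximately 92.5% of outcomes fall in the interval [1, 4].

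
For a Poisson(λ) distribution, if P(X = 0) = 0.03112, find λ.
λ = 3.4699

For a Poisson(λ) distribution, the PMF at 0 is:
P(X = 0) = λ^0 e^(-λ) / 0! = e^(-λ)

Given P(X = 0) = 0.03112:
e^(-λ) = 0.03112
-λ = ln(0.03112)
λ = -ln(0.03112) = 3.4699

Verification: e^(-3.4699) = 0.03112 ✓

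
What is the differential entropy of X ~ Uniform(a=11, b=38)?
3.2958 nats

We have X ~ Uniform(a=11, b=38).

The differential entropy measures the uncertainty or information content of the distribution.

For a Uniform distribution with a=11, b=38:
h(X) = 3.2958 nats

(In bits, this would be 4.7549 bits.)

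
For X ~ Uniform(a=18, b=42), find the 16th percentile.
21.8400

We have X ~ Uniform(a=18, b=42).

We want to find x such that P(X ≤ x) = 0.16.

This is the 16th percentile, which means 16% of values fall below this point.

Using the inverse CDF (quantile function):
x = F⁻¹(0.16) = 21.8400

Verification: P(X ≤ 21.8400) = 0.16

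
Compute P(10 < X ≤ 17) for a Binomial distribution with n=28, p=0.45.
0.755011

We have X ~ Binomial(n=28, p=0.45).

To find P(10 < X ≤ 17), we use:
P(10 < X ≤ 17) = P(X ≤ 17) - P(X ≤ 10)
                 = F(17) - F(10)
                 = 0.968507 - 0.213495
                 = 0.755011

So there's approximately a 75.5% chance that X falls in this range.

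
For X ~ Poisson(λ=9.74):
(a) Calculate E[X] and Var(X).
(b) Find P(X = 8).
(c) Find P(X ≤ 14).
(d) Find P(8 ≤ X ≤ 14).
(a) E[X] = 9.7400, Var(X) = 9.7400
(b) P(X = 8) = 0.118283
(c) P(X ≤ 14) = 0.929381
(d) P(8 ≤ X ≤ 14) = 0.684822

We have X ~ Poisson(λ=9.74).

(a) Moments:
E[X] = 9.7400
Var(X) = 9.7400
σ = √Var(X) = 3.1209

(b) Point probability using PMF:
P(X = 8) = 0.118283

(c) Cumulative probability using CDF:
P(X ≤ 14) = F(14) = 0.929381

(d) Range probability:
P(8 ≤ X ≤ 14) = P(X ≤ 14) - P(X ≤ 7)
                   = F(14) - F(7)
                   = 0.929381 - 0.244559
                   = 0.684822

This means approximately 68.5% of outcomes fall in the interval [8, 14].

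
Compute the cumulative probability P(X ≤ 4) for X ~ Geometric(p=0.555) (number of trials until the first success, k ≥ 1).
0.960786

We have X ~ Geometric(p=0.555) (number of trials until the first success, k ≥ 1).

The CDF gives us P(X ≤ k).

Using the CDF:
P(X ≤ 4) = 0.960786

This means there's approximately a 96.1% chance that X is at most 4.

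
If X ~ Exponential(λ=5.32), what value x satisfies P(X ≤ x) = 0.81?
0.3122

We have X ~ Exponential(λ=5.32).

We want to find x such that P(X ≤ x) = 0.81.

This is the 81st percentile, which means 81% of values fall below this point.

Using the inverse CDF (quantile function):
x = F⁻¹(0.81) = 0.3122

Verification: P(X ≤ 0.3122) = 0.81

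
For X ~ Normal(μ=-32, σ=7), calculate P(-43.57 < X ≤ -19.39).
0.915002

We have X ~ Normal(μ=-32, σ=7).

To find P(-43.57 < X ≤ -19.39), we use:
P(-43.57 < X ≤ -19.39) = P(X ≤ -19.39) - P(X ≤ -43.57)
                 = F(-19.39) - F(-43.57)
                 = 0.964182 - 0.049180
                 = 0.915002

So there's approximately a 91.5% chance that X falls in this range.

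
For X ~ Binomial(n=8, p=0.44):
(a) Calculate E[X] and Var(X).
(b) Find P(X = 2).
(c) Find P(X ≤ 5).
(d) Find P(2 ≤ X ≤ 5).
(a) E[X] = 3.5200, Var(X) = 1.9712
(b) P(X = 2) = 0.167183
(c) P(X ≤ 5) = 0.920575
(d) P(2 ≤ X ≤ 5) = 0.850110

We have X ~ Binomial(n=8, p=0.44).

(a) Moments:
E[X] = 3.5200
Var(X) = 1.9712
σ = √Var(X) = 1.4040

(b) Point probability using PMF:
P(X = 2) = 0.167183

(c) Cumulative probability using CDF:
P(X ≤ 5) = F(5) = 0.920575

(d) Range probability:
P(2 ≤ X ≤ 5) = P(X ≤ 5) - P(X ≤ 1)
                   = F(5) - F(1)
                   = 0.920575 - 0.070465
                   = 0.850110

This means approximately 85.0% of outcomes fall in the interval [2, 5].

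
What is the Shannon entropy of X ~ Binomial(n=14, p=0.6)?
2.0232 nats

We have X ~ Binomial(n=14, p=0.6).

The Shannon entropy measures the uncertainty or information content of the distribution.

For a Binomial distribution with n=14, p=0.6:
H(X) = 2.0232 nats

(In bits, this would be 2.9188 bits.)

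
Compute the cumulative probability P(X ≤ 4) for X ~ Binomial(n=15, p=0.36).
0.322229

We have X ~ Binomial(n=15, p=0.36).

The CDF gives us P(X ≤ k).

Using the CDF:
P(X ≤ 4) = 0.322229

This means there's approximately a 32.2% chance that X is at most 4.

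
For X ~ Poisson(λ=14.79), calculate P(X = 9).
0.035216

We have X ~ Poisson(λ=14.79).

For a Poisson distribution, the PMF gives us the probability of each outcome.

Using the PMF formula:
P(X = 9) = 0.035216

Rounded to 4 decimal places: 0.0352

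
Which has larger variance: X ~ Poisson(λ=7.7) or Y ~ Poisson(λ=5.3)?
X has larger variance (7.7000 > 5.3000)

Compute the variance for each distribution:

X ~ Poisson(λ=7.7):
Var(X) = 7.7000

Y ~ Poisson(λ=5.3):
Var(Y) = 5.3000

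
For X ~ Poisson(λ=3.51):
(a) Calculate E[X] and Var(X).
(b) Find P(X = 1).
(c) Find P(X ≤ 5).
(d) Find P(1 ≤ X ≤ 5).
(a) E[X] = 3.5100, Var(X) = 3.5100
(b) P(X = 1) = 0.104938
(c) P(X ≤ 5) = 0.856289
(d) P(1 ≤ X ≤ 5) = 0.826392

We have X ~ Poisson(λ=3.51).

(a) Moments:
E[X] = 3.5100
Var(X) = 3.5100
σ = √Var(X) = 1.8735

(b) Point probability using PMF:
P(X = 1) = 0.104938

(c) Cumulative probability using CDF:
P(X ≤ 5) = F(5) = 0.856289

(d) Range probability:
P(1 ≤ X ≤ 5) = P(X ≤ 5) - P(X ≤ 0)
                   = F(5) - F(0)
                   = 0.856289 - 0.029897
                   = 0.826392

This means approximately 82.6% of outcomes fall in the interval [1, 5].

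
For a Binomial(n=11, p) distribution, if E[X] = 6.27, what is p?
p = 0.57

For a Binomial(n, p) distribution:
E[X] = n × p

Given n = 11 and E[X] = 6.27:
6.27 = 11 × p
p = 6.27 / 11 = 0.57

Verification: Binomial(11, 0.57) has E[X] = 6.27 ✓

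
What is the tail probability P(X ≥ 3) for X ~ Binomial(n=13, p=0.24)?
0.636407

We have X ~ Binomial(n=13, p=0.24).

For discrete distributions, P(X ≥ 3) = 1 - P(X ≤ 2).

P(X ≤ 2) = 0.363593
P(X ≥ 3) = 1 - 0.363593 = 0.636407

So there's approximately a 63.6% chance that X is at least 3.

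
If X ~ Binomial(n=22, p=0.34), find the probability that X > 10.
0.089331

We have X ~ Binomial(n=22, p=0.34).

P(X > 10) = 1 - P(X ≤ 10)
                = 1 - F(10)
                = 1 - 0.910669
                = 0.089331

So there's approximately a 8.9% chance that X exceeds 10.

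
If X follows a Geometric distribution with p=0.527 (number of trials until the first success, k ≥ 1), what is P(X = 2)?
0.249271

We have X ~ Geometric(p=0.527) (number of trials until the first success, k ≥ 1).

For a Geometric distribution, the PMF gives us the probability of each outcome.

Using the PMF formula:
P(X = 2) = 0.249271

Rounded to 4 decimal places: 0.2493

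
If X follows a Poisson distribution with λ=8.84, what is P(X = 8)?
0.133947

We have X ~ Poisson(λ=8.84).

For a Poisson distribution, the PMF gives us the probability of each outcome.

Using the PMF formula:
P(X = 8) = 0.133947

Rounded to 4 decimal places: 0.1339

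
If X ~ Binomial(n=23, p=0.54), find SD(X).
2.3902

We have X ~ Binomial(n=23, p=0.54).

For a Binomial distribution with n=23, p=0.54:
σ = √Var(X) = 2.3902

The standard deviation is the square root of the variance.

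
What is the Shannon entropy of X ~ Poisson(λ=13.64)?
2.7191 nats

We have X ~ Poisson(λ=13.64).

The Shannon entropy measures the uncertainty or information content of the distribution.

For a Poisson distribution with λ=13.64:
H(X) = 2.7191 nats

(In bits, this would be 3.9228 bits.)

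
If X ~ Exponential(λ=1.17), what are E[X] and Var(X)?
E[X] = 0.8547, Var(X) = 0.7305

We have X ~ Exponential(λ=1.17).

For an Exponential distribution with λ=1.17:

Expected value:
E[X] = 0.8547

Variance:
Var(X) = 0.7305

Standard deviation:
σ = √Var(X) = 0.8547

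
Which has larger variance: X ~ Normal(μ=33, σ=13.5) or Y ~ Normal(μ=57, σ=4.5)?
X has larger variance (182.2500 > 20.2500)

Compute the variance for each distribution:

X ~ Normal(μ=33, σ=13.5):
Var(X) = 182.2500

Y ~ Normal(μ=57, σ=4.5):
Var(Y) = 20.2500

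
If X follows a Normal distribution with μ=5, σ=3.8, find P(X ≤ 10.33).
0.919637

We have X ~ Normal(μ=5, σ=3.8).

The CDF gives us P(X ≤ k).

Using the CDF:
P(X ≤ 10.33) = 0.919637

This means there's approximately a 92.0% chance that X is at most 10.33.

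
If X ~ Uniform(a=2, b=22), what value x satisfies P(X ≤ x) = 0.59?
13.8000

We have X ~ Uniform(a=2, b=22).

We want to find x such that P(X ≤ x) = 0.59.

This is the 59th percentile, which means 59% of values fall below this point.

Using the inverse CDF (quantile function):
x = F⁻¹(0.59) = 13.8000

Verification: P(X ≤ 13.8000) = 0.59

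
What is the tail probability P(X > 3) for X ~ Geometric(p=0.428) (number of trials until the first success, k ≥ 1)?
0.187149

We have X ~ Geometric(p=0.428) (number of trials until the first success, k ≥ 1).

P(X > 3) = 1 - P(X ≤ 3)
                = 1 - F(3)
                = 1 - 0.812851
                = 0.187149

So there's approximately a 18.7% chance that X exceeds 3.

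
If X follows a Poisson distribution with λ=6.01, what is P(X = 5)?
0.160355

We have X ~ Poisson(λ=6.01).

For a Poisson distribution, the PMF gives us the probability of each outcome.

Using the PMF formula:
P(X = 5) = 0.160355

Rounded to 4 decimal places: 0.1604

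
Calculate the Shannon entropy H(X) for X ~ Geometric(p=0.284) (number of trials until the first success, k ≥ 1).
2.1010 nats

We have X ~ Geometric(p=0.284) (number of trials until the first success, k ≥ 1).

The Shannon entropy measures the uncertainty or information content of the distribution.

For a Geometric distribution with p=0.284 (number of trials until the first success, k ≥ 1):
H(X) = 2.1010 nats

(In bits, this would be 3.0311 bits.)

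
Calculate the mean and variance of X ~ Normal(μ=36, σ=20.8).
E[X] = 36.0000, Var(X) = 432.6400

We have X ~ Normal(μ=36, σ=20.8).

For a Normal distribution with μ=36, σ=20.8:

Expected value:
E[X] = 36.0000

Variance:
Var(X) = 432.6400

Standard deviation:
σ = √Var(X) = 20.8000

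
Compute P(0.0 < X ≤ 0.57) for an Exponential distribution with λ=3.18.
0.836771

We have X ~ Exponential(λ=3.18).

To find P(0.0 < X ≤ 0.57), we use:
P(0.0 < X ≤ 0.57) = P(X ≤ 0.57) - P(X ≤ 0.0)
                 = F(0.57) - F(0.0)
                 = 0.836771 - 0.000000
                 = 0.836771

So there's approximately a 83.7% chance that X falls in this range.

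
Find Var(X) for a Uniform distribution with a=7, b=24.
24.0833

We have X ~ Uniform(a=7, b=24).

For a Uniform distribution with a=7, b=24:
Var(X) = 24.0833

The variance measures the spread of the distribution around the mean.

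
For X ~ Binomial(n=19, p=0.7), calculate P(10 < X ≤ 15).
0.782914

We have X ~ Binomial(n=19, p=0.7).

To find P(10 < X ≤ 15), we use:
P(10 < X ≤ 15) = P(X ≤ 15) - P(X ≤ 10)
                 = F(15) - F(10)
                 = 0.866829 - 0.083915
                 = 0.782914

So there's approximately a 78.3% chance that X falls in this range.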